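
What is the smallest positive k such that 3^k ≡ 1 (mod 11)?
5

11 is prime, so ord(3) divides φ(11) = 10.
Divisors of 10: 1, 2, 5, 10.
Repeated squaring: 3^1 ≡ 3, 3^2 ≡ 9, 3^4 ≡ 4, 3^8 ≡ 5 (mod 11).
Test 3^d mod 11 for each divisor d in increasing order:
3^1 ≡ 3
3^2 ≡ 9
3^5 = 3^4·3^1 ≡ 1  ← first divisor giving 1
The order is 5.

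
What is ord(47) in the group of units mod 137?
136

137 is prime, so ord(47) divides φ(137) = 136.
Divisors of 136: 1, 2, 4, 8, 17, 34, 68, 136.
Repeated squaring: 47^1 ≡ 47, 47^2 ≡ 17, 47^4 ≡ 15, 47^8 ≡ 88, 47^16 ≡ 72, 47^32 ≡ 115, 47^64 ≡ 73, 47^128 ≡ 123 (mod 137).
Test 47^d mod 137 for each divisor d in increasing order:
47^1 ≡ 47
47^2 ≡ 17
47^4 ≡ 15
47^8 ≡ 88
47^17 = 47^16·47^1 ≡ 96
47^34 = 47^32·47^2 ≡ 37
47^68 = 47^64·47^4 ≡ 136
47^136 = 47^128·47^8 ≡ 1  ← first divisor giving 1
The order is 136.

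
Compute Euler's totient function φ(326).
162

326 = 2 × 163
φ(n) = n × ∏(1 - 1/p) for each prime p dividing n
φ(326) = 326 × (1 - 1/2) × (1 - 1/163) = 162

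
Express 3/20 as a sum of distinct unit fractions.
1/7 + 1/140

Greedy algorithm:
3/20: ceiling(20/3) = 7, use 1/7
1/140: ceiling(140/1) = 140, use 1/140
Result: 3/20 = 1/7 + 1/140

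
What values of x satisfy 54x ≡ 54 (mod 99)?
x ≡ 1 (mod 11)

gcd(54, 99) = 9, which divides 54, so solutions exist.
Divide through by 9: 6x ≡ 6 (mod 11).
Find 6^(-1) mod 11 by the extended Euclidean algorithm:
11 = 1 × 6 + 5  ⟹  5 = (1)·11 + (-1)·6
6 = 1 × 5 + 1  ⟹  1 = (-1)·11 + (2)·6
So (2)·6 ≡ 1 (mod 11), i.e. 6^(-1) ≡ 2 (mod 11).
x ≡ 2 × 6 = 12 ≡ 1 (mod 11).
Check: 54 × 1 = 54 ≡ 54 (mod 99).
x ≡ 1 (mod 11), giving 9 solutions mod 99.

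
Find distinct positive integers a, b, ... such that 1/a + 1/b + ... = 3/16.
1/6 + 1/48

Greedy algorithm:
3/16: ceiling(16/3) = 6, use 1/6
1/48: ceiling(48/1) = 48, use 1/48
Result: 3/16 = 1/6 + 1/48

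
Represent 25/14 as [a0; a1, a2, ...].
[1; 1, 3, 1, 2]

Euclidean algorithm steps:
25 = 1 × 14 + 11
14 = 1 × 11 + 3
11 = 3 × 3 + 2
3 = 1 × 2 + 1
2 = 2 × 1 + 0
Continued fraction: [1; 1, 3, 1, 2]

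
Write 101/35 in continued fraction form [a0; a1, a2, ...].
[2; 1, 7, 1, 3]

Euclidean algorithm steps:
101 = 2 × 35 + 31
35 = 1 × 31 + 4
31 = 7 × 4 + 3
4 = 1 × 3 + 1
3 = 3 × 1 + 0
Continued fraction: [2; 1, 7, 1, 3]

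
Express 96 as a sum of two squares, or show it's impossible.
Not possible

Factorization: 96 = 2^5 × 3
By Fermat: n is sum of two squares iff every prime p ≡ 3 (mod 4) appears to even power.
Prime(s) ≡ 3 (mod 4) with odd exponent: [(3, 1)]
Therefore 96 cannot be expressed as a² + b².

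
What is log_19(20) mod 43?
13

Baby-step giant-step with step n = ⌈√43⌉ = 7.
Baby steps 19^j mod 43 (j:value) for j=0..6: 0:1, 1:19, 2:17, 3:22, 4:31, 5:30, 6:11.
Giant-step multiplier: 19^(-7) ≡ 19^(42-7) = 19^35 ≡ 7 (mod 43).
Giant steps γ_i = 20·7^i mod 43: γ_0=20, γ_1=11 (in table at j=6).
x = i·n + j = 1·7 + 6 = 13.
Check: 19^13 ≡ 20 (mod 43).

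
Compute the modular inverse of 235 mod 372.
19

gcd(235, 372) = 1, so the inverse exists.
Extended Euclidean algorithm on (372, 235):
372 = 1 × 235 + 137  ⟹  137 = (1)·372 + (-1)·235
235 = 1 × 137 + 98  ⟹  98 = (-1)·372 + (2)·235
137 = 1 × 98 + 39  ⟹  39 = (2)·372 + (-3)·235
98 = 2 × 39 + 20  ⟹  20 = (-5)·372 + (8)·235
39 = 1 × 20 + 19  ⟹  19 = (7)·372 + (-11)·235
20 = 1 × 19 + 1  ⟹  1 = (-12)·372 + (19)·235
So (19)·235 ≡ 1 (mod 372), i.e. 235^(-1) ≡ 19 (mod 372).
Check: 235 × 19 = 4465 ≡ 1 (mod 372)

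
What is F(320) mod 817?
415

Matrix identity: Q^n = [[F_(n+1), F_n], [F_n, F_(n-1)]] with Q = [[1,1],[1,0]].
n = 320 = 101000000₂. Square-and-multiply, entries mod 817:
Q^1 = [[1,1],[1,0]]
Q^2 = (Q^1)² = [[2,1],[1,1]]
Q^5 = (Q^2)²·Q = [[8,5],[5,3]]
Q^10 = (Q^5)² = [[89,55],[55,34]]
Q^20 = (Q^10)² = [[325,229],[229,96]]
Q^40 = (Q^20)² = [[385,3],[3,382]]
Q^80 = (Q^40)² = [[357,667],[667,507]]
Q^160 = (Q^80)² = [[438,303],[303,135]]
Q^320 = (Q^160)² = [[154,415],[415,556]]
F_320 mod 817 = Q^320[0][1] = 415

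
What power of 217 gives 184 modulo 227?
69

Baby-step giant-step with step n = ⌈√227⌉ = 16.
Baby steps 217^j mod 227 (j:value) for j=0..15: 0:1, 1:217, 2:100, 3:135, 4:12, 5:107, 6:65, 7:31, 8:144, 9:149, 10:99, 11:145, 12:139, 13:199, 14:53, 15:151.
Giant-step multiplier: 217^(-16) ≡ 217^(226-16) = 217^210 ≡ 23 (mod 227).
Giant steps γ_i = 184·23^i mod 227: γ_0=184, γ_1=146, γ_2=180, γ_3=54, γ_4=107 (in table at j=5).
x = i·n + j = 4·16 + 5 = 69.
Check: 217^69 ≡ 184 (mod 227).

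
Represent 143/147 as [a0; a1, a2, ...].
[0; 1, 35, 1, 3]

Euclidean algorithm steps:
143 = 0 × 147 + 143
147 = 1 × 143 + 4
143 = 35 × 4 + 3
4 = 1 × 3 + 1
3 = 3 × 1 + 0
Continued fraction: [0; 1, 35, 1, 3]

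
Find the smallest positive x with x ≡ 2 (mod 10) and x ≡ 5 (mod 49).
152

Using Chinese Remainder Theorem:
M = 10 × 49 = 490
M1 = 49, M2 = 10
y1 = 49^(-1) mod 10 = 9
y2 = 10^(-1) mod 49 = 5
x = (2×49×9 + 5×10×5) mod 490 = 152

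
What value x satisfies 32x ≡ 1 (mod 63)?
2

gcd(32, 63) = 1, so the inverse exists.
Extended Euclidean algorithm on (63, 32):
63 = 1 × 32 + 31  ⟹  31 = (1)·63 + (-1)·32
32 = 1 × 31 + 1  ⟹  1 = (-1)·63 + (2)·32
So (2)·32 ≡ 1 (mod 63), i.e. 32^(-1) ≡ 2 (mod 63).
Check: 32 × 2 = 64 ≡ 1 (mod 63)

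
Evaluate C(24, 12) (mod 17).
0

Using Lucas' theorem:
Write n=24 and k=12 in base 17:
n in base 17: [1, 7]
k in base 17: [0, 12]
C(24,12) mod 17 = ∏ C(n_i, k_i) mod 17
Digit binomials (mod 17): C(1,0) = 1; C(7,12) = 0 (k_i > n_i)
Product: 1 × 0 = 0 ≡ 0 (mod 17)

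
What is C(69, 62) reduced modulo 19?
13

Using Lucas' theorem:
Write n=69 and k=62 in base 19:
n in base 19: [3, 12]
k in base 19: [3, 5]
C(69,62) mod 19 = ∏ C(n_i, k_i) mod 19
Digit binomials (mod 19): C(3,3) = 1; C(12,5) = 792 ≡ 13
Product: 1 × 13 = 13 ≡ 13 (mod 19)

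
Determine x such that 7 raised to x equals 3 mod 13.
8

Baby-step giant-step with step n = ⌈√13⌉ = 4.
Baby steps 7^j mod 13 (j:value) for j=0..3: 0:1, 1:7, 2:10, 3:5.
Giant-step multiplier: 7^(-4) ≡ 7^(12-4) = 7^8 ≡ 3 (mod 13).
Giant steps γ_i = 3·3^i mod 13: γ_0=3, γ_1=9, γ_2=1 (in table at j=0).
x = i·n + j = 2·4 + 0 = 8.
Check: 7^8 ≡ 3 (mod 13).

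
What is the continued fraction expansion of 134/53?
[2; 1, 1, 8, 3]

Euclidean algorithm steps:
134 = 2 × 53 + 28
53 = 1 × 28 + 25
28 = 1 × 25 + 3
25 = 8 × 3 + 1
3 = 3 × 1 + 0
Continued fraction: [2; 1, 1, 8, 3]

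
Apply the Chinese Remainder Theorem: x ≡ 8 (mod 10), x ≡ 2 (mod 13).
28

Using Chinese Remainder Theorem:
M = 10 × 13 = 130
M1 = 13, M2 = 10
y1 = 13^(-1) mod 10 = 7
y2 = 10^(-1) mod 13 = 4
x = (8×13×7 + 2×10×4) mod 130 = 28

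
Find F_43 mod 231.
68

Matrix identity: Q^n = [[F_(n+1), F_n], [F_n, F_(n-1)]] with Q = [[1,1],[1,0]].
n = 43 = 101011₂. Square-and-multiply, entries mod 231:
Q^1 = [[1,1],[1,0]]
Q^2 = (Q^1)² = [[2,1],[1,1]]
Q^5 = (Q^2)²·Q = [[8,5],[5,3]]
Q^10 = (Q^5)² = [[89,55],[55,34]]
Q^21 = (Q^10)²·Q = [[155,89],[89,66]]
Q^43 = (Q^21)²·Q = [[102,68],[68,34]]
F_43 mod 231 = Q^43[0][1] = 68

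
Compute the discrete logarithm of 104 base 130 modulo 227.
134

Baby-step giant-step with step n = ⌈√227⌉ = 16.
Baby steps 130^j mod 227 (j:value) for j=0..15: 0:1, 1:130, 2:102, 3:94, 4:189, 5:54, 6:210, 7:60, 8:82, 9:218, 10:192, 11:217, 12:62, 13:115, 14:195, 15:153.
Giant-step multiplier: 130^(-16) ≡ 130^(226-16) = 130^210 ≡ 161 (mod 227).
Giant steps γ_i = 104·161^i mod 227: γ_0=104, γ_1=173, γ_2=159, γ_3=175, γ_4=27, γ_5=34, γ_6=26, γ_7=100, γ_8=210 (in table at j=6).
x = i·n + j = 8·16 + 6 = 134.
Check: 130^134 ≡ 104 (mod 227).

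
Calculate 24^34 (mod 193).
190

Repeated squaring. Binary of 34 = 100010.
24^1 ≡ 24 (mod 193); 24^2 ≡ 190 (mod 193); 24^4 ≡ 9 (mod 193); 24^8 ≡ 81 (mod 193); 24^16 ≡ 192 (mod 193); 24^32 ≡ 1 (mod 193)
24^34 = 24^2 × 24^32 ≡ 190 (mod 193)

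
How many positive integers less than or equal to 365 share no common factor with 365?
288

365 = 5 × 73
φ(n) = n × ∏(1 - 1/p) for each prime p dividing n
φ(365) = 365 × (1 - 1/5) × (1 - 1/73) = 288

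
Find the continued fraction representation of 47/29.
[1; 1, 1, 1, 1, 1, 3]

Euclidean algorithm steps:
47 = 1 × 29 + 18
29 = 1 × 18 + 11
18 = 1 × 11 + 7
11 = 1 × 7 + 4
7 = 1 × 4 + 3
4 = 1 × 3 + 1
3 = 3 × 1 + 0
Continued fraction: [1; 1, 1, 1, 1, 1, 3]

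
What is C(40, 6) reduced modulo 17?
1

Using Lucas' theorem:
Write n=40 and k=6 in base 17:
n in base 17: [2, 6]
k in base 17: [0, 6]
C(40,6) mod 17 = ∏ C(n_i, k_i) mod 17
Digit binomials (mod 17): C(2,0) = 1; C(6,6) = 1
Product: 1 × 1 = 1 ≡ 1 (mod 17)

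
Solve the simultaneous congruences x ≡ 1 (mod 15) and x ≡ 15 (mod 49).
211

Using Chinese Remainder Theorem:
M = 15 × 49 = 735
M1 = 49, M2 = 15
y1 = 49^(-1) mod 15 = 4
y2 = 15^(-1) mod 49 = 36
x = (1×49×4 + 15×15×36) mod 735 = 211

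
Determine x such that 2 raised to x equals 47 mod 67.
50

Baby-step giant-step with step n = ⌈√67⌉ = 9.
Baby steps 2^j mod 67 (j:value) for j=0..8: 0:1, 1:2, 2:4, 3:8, 4:16, 5:32, 6:64, 7:61, 8:55.
Giant-step multiplier: 2^(-9) ≡ 2^(66-9) = 2^57 ≡ 53 (mod 67).
Giant steps γ_i = 47·53^i mod 67: γ_0=47, γ_1=12, γ_2=33, γ_3=7, γ_4=36, γ_5=32 (in table at j=5).
x = i·n + j = 5·9 + 5 = 50.
Check: 2^50 ≡ 47 (mod 67).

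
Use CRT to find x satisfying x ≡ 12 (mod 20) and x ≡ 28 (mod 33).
292

Using Chinese Remainder Theorem:
M = 20 × 33 = 660
M1 = 33, M2 = 20
y1 = 33^(-1) mod 20 = 17
y2 = 20^(-1) mod 33 = 5
x = (12×33×17 + 28×20×5) mod 660 = 292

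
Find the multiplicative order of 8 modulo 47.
23

47 is prime, so ord(8) divides φ(47) = 46.
Divisors of 46: 1, 2, 23, 46.
Repeated squaring: 8^1 ≡ 8, 8^2 ≡ 17, 8^4 ≡ 7, 8^8 ≡ 2, 8^16 ≡ 4, 8^32 ≡ 16 (mod 47).
Test 8^d mod 47 for each divisor d in increasing order:
8^1 ≡ 8
8^2 ≡ 17
8^23 = 8^16·8^4·8^2·8^1 ≡ 1  ← first divisor giving 1
The order is 23.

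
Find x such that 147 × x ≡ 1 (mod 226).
123

gcd(147, 226) = 1, so the inverse exists.
Extended Euclidean algorithm on (226, 147):
226 = 1 × 147 + 79  ⟹  79 = (1)·226 + (-1)·147
147 = 1 × 79 + 68  ⟹  68 = (-1)·226 + (2)·147
79 = 1 × 68 + 11  ⟹  11 = (2)·226 + (-3)·147
68 = 6 × 11 + 2  ⟹  2 = (-13)·226 + (20)·147
11 = 5 × 2 + 1  ⟹  1 = (67)·226 + (-103)·147
So (-103)·147 ≡ 1 (mod 226), i.e. 147^(-1) ≡ -103 ≡ 123 (mod 226).
Check: 147 × 123 = 18081 ≡ 1 (mod 226)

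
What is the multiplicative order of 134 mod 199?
198

199 is prime, so ord(134) divides φ(199) = 198.
Divisors of 198: 1, 2, 3, 6, 9, 11, 18, 22, 33, 66, 99, 198.
Repeated squaring: 134^1 ≡ 134, 134^2 ≡ 46, 134^4 ≡ 126, 134^8 ≡ 155, 134^16 ≡ 145, 134^32 ≡ 130, 134^64 ≡ 184, 134^128 ≡ 26 (mod 199).
Test 134^d mod 199 for each divisor d in increasing order:
134^1 ≡ 134
134^2 ≡ 46
134^3 = 134^2·134^1 ≡ 194
134^6 = 134^4·134^2 ≡ 25
134^9 = 134^8·134^1 ≡ 74
134^11 = 134^8·134^2·134^1 ≡ 21
134^18 = 134^16·134^2 ≡ 103
134^22 = 134^16·134^4·134^2 ≡ 43
134^33 = 134^32·134^1 ≡ 107
134^66 = 134^64·134^2 ≡ 106
134^99 = 134^64·134^32·134^2·134^1 ≡ 198
134^198 = 134^128·134^64·134^4·134^2 ≡ 1  ← first divisor giving 1
The order is 198.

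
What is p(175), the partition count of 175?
435157697830

p(n) counts ways to write n as a sum of positive integers (order ignored).
Euler's pentagonal recurrence: p(k) = p(k-1) + p(k-2) - p(k-5) - p(k-7) + p(k-12) + p(k-15) - ... (offsets j(3j∓1)/2, signs ++--, p(0)=1, p(<0)=0).
DP table for k = 0..174: p(0)=1, p(1)=1, p(2)=2, p(3)=3, p(4)=5, p(5)=7, p(6)=11, p(7)=15, p(8)=22, p(9)=30, p(10)=42, p(11)=56, p(12)=77, p(13)=101, p(14)=135, p(15)=176, p(16)=231, p(17)=297, p(18)=385, p(19)=490, p(20)=627, p(21)=792, p(22)=1002, p(23)=1255, p(24)=1575, p(25)=1958, p(26)=2436, p(27)=3010, p(28)=3718, p(29)=4565, p(30)=5604, p(31)=6842, p(32)=8349, p(33)=10143, p(34)=12310, p(35)=14883, p(36)=17977, p(37)=21637, p(38)=26015, p(39)=31185, p(40)=37338, p(41)=44583, p(42)=53174, p(43)=63261, p(44)=75175, p(45)=89134, p(46)=105558, p(47)=124754, p(48)=147273, p(49)=173525, p(50)=204226, p(51)=239943, p(52)=281589, p(53)=329931, p(54)=386155, p(55)=451276, p(56)=526823, p(57)=614154, p(58)=715220, p(59)=831820, p(60)=966467, p(61)=1121505, p(62)=1300156, p(63)=1505499, p(64)=1741630, p(65)=2012558, p(66)=2323520, p(67)=2679689, p(68)=3087735, p(69)=3554345, p(70)=4087968, p(71)=4697205, p(72)=5392783, p(73)=6185689, p(74)=7089500, p(75)=8118264, p(76)=9289091, p(77)=10619863, p(78)=12132164, p(79)=13848650, p(80)=15796476, p(81)=18004327, p(82)=20506255, p(83)=23338469, p(84)=26543660, p(85)=30167357, p(86)=34262962, p(87)=38887673, p(88)=44108109, p(89)=49995925, p(90)=56634173, p(91)=64112359, p(92)=72533807, p(93)=82010177, p(94)=92669720, p(95)=104651419, p(96)=118114304, p(97)=133230930, p(98)=150198136, p(99)=169229875, p(100)=190569292, p(101)=214481126, p(102)=241265379, p(103)=271248950, p(104)=304801365, p(105)=342325709, p(106)=384276336, p(107)=431149389, p(108)=483502844, p(109)=541946240, p(110)=607163746, p(111)=679903203, p(112)=761002156, p(113)=851376628, p(114)=952050665, p(115)=1064144451, p(116)=1188908248, p(117)=1327710076, p(118)=1482074143, p(119)=1653668665, p(120)=1844349560, p(121)=2056148051, p(122)=2291320912, p(123)=2552338241, p(124)=2841940500, p(125)=3163127352, p(126)=3519222692, p(127)=3913864295, p(128)=4351078600, p(129)=4835271870, p(130)=5371315400, p(131)=5964539504, p(132)=6620830889, p(133)=7346629512, p(134)=8149040695, p(135)=9035836076, p(136)=10015581680, p(137)=11097645016, p(138)=12292341831, p(139)=13610949895, p(140)=15065878135, p(141)=16670689208, p(142)=18440293320, p(143)=20390982757, p(144)=22540654445, p(145)=24908858009, p(146)=27517052599, p(147)=30388671978, p(148)=33549419497, p(149)=37027355200, p(150)=40853235313, p(151)=45060624582, p(152)=49686288421, p(153)=54770336324, p(154)=60356673280, p(155)=66493182097, p(156)=73232243759, p(157)=80630964769, p(158)=88751778802, p(159)=97662728555, p(160)=107438159466, p(161)=118159068427, p(162)=129913904637, p(163)=142798995930, p(164)=156919475295, p(165)=172389800255, p(166)=189334822579, p(167)=207890420102, p(168)=228204732751, p(169)=250438925115, p(170)=274768617130, p(171)=301384802048, p(172)=330495499613, p(173)=362326859895, p(174)=397125074750.
Final step: p(175) = p(174) + p(173) - p(170) - p(168) + p(163) + p(160) - p(153) - p(149) + p(140) + p(135) - p(124) - p(118) + p(105) + p(98) - p(83) - p(75) + p(58) + p(49) - p(30) - p(20)
= 397125074750 + 362326859895 - 274768617130 - 228204732751 + 142798995930 + 107438159466 - 54770336324 - 37027355200 + 15065878135 + 9035836076 - 2841940500 - 1482074143 + 342325709 + 150198136 - 23338469 - 8118264 + 715220 + 173525 - 5604 - 627
= 435157697830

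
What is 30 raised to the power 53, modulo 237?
228

Repeated squaring. Binary of 53 = 110101.
30^1 ≡ 30 (mod 237); 30^2 ≡ 189 (mod 237); 30^4 ≡ 171 (mod 237); 30^8 ≡ 90 (mod 237); 30^16 ≡ 42 (mod 237); 30^32 ≡ 105 (mod 237)
30^53 = 30^1 × 30^4 × 30^16 × 30^32 ≡ 228 (mod 237)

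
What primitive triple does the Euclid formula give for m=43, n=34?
(693, 2924, 3005)

Euclid's formula: a = m² - n², b = 2mn, c = m² + n²
m = 43, n = 34
a = 43² - 34² = 1849 - 1156 = 693
b = 2 × 43 × 34 = 2924
c = 43² + 34² = 1849 + 1156 = 3005
Verification: 693² + 2924² = 480249 + 8549776 = 9030025 = 3005² ✓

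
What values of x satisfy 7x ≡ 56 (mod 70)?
x ≡ 8 (mod 10)

gcd(7, 70) = 7, which divides 56, so solutions exist.
Divide through by 7: x ≡ 8 (mod 10).
The coefficient of x is now 1, so x ≡ 8 (mod 10).
Check: 7 × 8 = 56 ≡ 56 (mod 70).
x ≡ 8 (mod 10), giving 7 solutions mod 70.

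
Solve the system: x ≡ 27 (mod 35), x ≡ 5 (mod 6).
167

Using Chinese Remainder Theorem:
M = 35 × 6 = 210
M1 = 6, M2 = 35
y1 = 6^(-1) mod 35 = 6
y2 = 35^(-1) mod 6 = 5
x = (27×6×6 + 5×35×5) mod 210 = 167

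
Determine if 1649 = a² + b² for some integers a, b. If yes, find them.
7² + 40² (a=7, b=40)

Factorization: 1649 = 17 × 97
By Fermat: n is sum of two squares iff every prime p ≡ 3 (mod 4) appears to even power.
All primes ≡ 3 (mod 4) appear to even power.
Search a = 0, 1, 2, … for 1649 - a² a perfect square: first hit at a = 7: 1649 - 49 = 1600 = 40².
1649 = 7² + 40² = 49 + 1600 ✓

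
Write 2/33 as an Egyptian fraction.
1/17 + 1/561

Greedy algorithm:
2/33: ceiling(33/2) = 17, use 1/17
1/561: ceiling(561/1) = 561, use 1/561
Result: 2/33 = 1/17 + 1/561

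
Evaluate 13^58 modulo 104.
65

Repeated squaring. Binary of 58 = 111010.
13^1 ≡ 13 (mod 104); 13^2 ≡ 65 (mod 104); 13^4 ≡ 65 (mod 104); 13^8 ≡ 65 (mod 104); 13^16 ≡ 65 (mod 104); 13^32 ≡ 65 (mod 104)
13^58 = 13^2 × 13^8 × 13^16 × 13^32 ≡ 65 (mod 104)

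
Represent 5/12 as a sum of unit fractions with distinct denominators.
1/3 + 1/12

Greedy algorithm:
5/12: ceiling(12/5) = 3, use 1/3
1/12: ceiling(12/1) = 12, use 1/12
Result: 5/12 = 1/3 + 1/12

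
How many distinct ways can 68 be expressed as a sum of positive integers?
3087735

p(n) counts ways to write n as a sum of positive integers (order ignored).
Euler's pentagonal recurrence: p(k) = p(k-1) + p(k-2) - p(k-5) - p(k-7) + p(k-12) + p(k-15) - ... (offsets j(3j∓1)/2, signs ++--, p(0)=1, p(<0)=0).
DP table for k = 0..67: p(0)=1, p(1)=1, p(2)=2, p(3)=3, p(4)=5, p(5)=7, p(6)=11, p(7)=15, p(8)=22, p(9)=30, p(10)=42, p(11)=56, p(12)=77, p(13)=101, p(14)=135, p(15)=176, p(16)=231, p(17)=297, p(18)=385, p(19)=490, p(20)=627, p(21)=792, p(22)=1002, p(23)=1255, p(24)=1575, p(25)=1958, p(26)=2436, p(27)=3010, p(28)=3718, p(29)=4565, p(30)=5604, p(31)=6842, p(32)=8349, p(33)=10143, p(34)=12310, p(35)=14883, p(36)=17977, p(37)=21637, p(38)=26015, p(39)=31185, p(40)=37338, p(41)=44583, p(42)=53174, p(43)=63261, p(44)=75175, p(45)=89134, p(46)=105558, p(47)=124754, p(48)=147273, p(49)=173525, p(50)=204226, p(51)=239943, p(52)=281589, p(53)=329931, p(54)=386155, p(55)=451276, p(56)=526823, p(57)=614154, p(58)=715220, p(59)=831820, p(60)=966467, p(61)=1121505, p(62)=1300156, p(63)=1505499, p(64)=1741630, p(65)=2012558, p(66)=2323520, p(67)=2679689.
Final step: p(68) = p(67) + p(66) - p(63) - p(61) + p(56) + p(53) - p(46) - p(42) + p(33) + p(28) - p(17) - p(11)
= 2679689 + 2323520 - 1505499 - 1121505 + 526823 + 329931 - 105558 - 53174 + 10143 + 3718 - 297 - 56
= 3087735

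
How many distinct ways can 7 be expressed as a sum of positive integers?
15

p(n) counts ways to write n as a sum of positive integers (order ignored).
Examples: 7; 6 + 1; 5 + 2; 5 + 1 + 1; 4 + 3; ... (15 total)
p(7) = 15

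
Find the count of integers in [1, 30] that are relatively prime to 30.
8

30 = 2 × 3 × 5
φ(n) = n × ∏(1 - 1/p) for each prime p dividing n
φ(30) = 30 × (1 - 1/2) × (1 - 1/3) × (1 - 1/5) = 8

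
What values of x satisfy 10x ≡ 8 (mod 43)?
x ≡ 18 (mod 43)

gcd(10, 43) = 1, which divides 8, so solutions exist.
Find 10^(-1) mod 43 by the extended Euclidean algorithm:
43 = 4 × 10 + 3  ⟹  3 = (1)·43 + (-4)·10
10 = 3 × 3 + 1  ⟹  1 = (-3)·43 + (13)·10
So (13)·10 ≡ 1 (mod 43), i.e. 10^(-1) ≡ 13 (mod 43).
x ≡ 13 × 8 = 104 ≡ 18 (mod 43).
Check: 10 × 18 = 180 ≡ 8 (mod 43).
Unique solution: x ≡ 18 (mod 43)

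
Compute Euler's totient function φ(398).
198

398 = 2 × 199
φ(n) = n × ∏(1 - 1/p) for each prime p dividing n
φ(398) = 398 × (1 - 1/2) × (1 - 1/199) = 198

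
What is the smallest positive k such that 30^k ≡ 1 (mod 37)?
18

37 is prime, so ord(30) divides φ(37) = 36.
Divisors of 36: 1, 2, 3, 4, 6, 9, 12, 18, 36.
Repeated squaring: 30^1 ≡ 30, 30^2 ≡ 12, 30^4 ≡ 33, 30^8 ≡ 16, 30^16 ≡ 34, 30^32 ≡ 9 (mod 37).
Test 30^d mod 37 for each divisor d in increasing order:
30^1 ≡ 30
30^2 ≡ 12
30^3 = 30^2·30^1 ≡ 27
30^4 ≡ 33
30^6 = 30^4·30^2 ≡ 26
30^9 = 30^8·30^1 ≡ 36
30^12 = 30^8·30^4 ≡ 10
30^18 = 30^16·30^2 ≡ 1  ← first divisor giving 1
The order is 18.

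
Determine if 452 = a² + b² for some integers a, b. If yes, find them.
14² + 16² (a=14, b=16)

Factorization: 452 = 2^2 × 113
By Fermat: n is sum of two squares iff every prime p ≡ 3 (mod 4) appears to even power.
All primes ≡ 3 (mod 4) appear to even power.
Search a = 0, 1, 2, … for 452 - a² a perfect square: first hit at a = 14: 452 - 196 = 256 = 16².
452 = 14² + 16² = 196 + 256 ✓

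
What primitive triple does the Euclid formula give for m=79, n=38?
(4797, 6004, 7685)

Euclid's formula: a = m² - n², b = 2mn, c = m² + n²
m = 79, n = 38
a = 79² - 38² = 6241 - 1444 = 4797
b = 2 × 79 × 38 = 6004
c = 79² + 38² = 6241 + 1444 = 7685
Verification: 4797² + 6004² = 23011209 + 36048016 = 59059225 = 7685² ✓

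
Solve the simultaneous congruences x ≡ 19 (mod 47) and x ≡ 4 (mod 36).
724

Using Chinese Remainder Theorem:
M = 47 × 36 = 1692
M1 = 36, M2 = 47
y1 = 36^(-1) mod 47 = 17
y2 = 47^(-1) mod 36 = 23
x = (19×36×17 + 4×47×23) mod 1692 = 724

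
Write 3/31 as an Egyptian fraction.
1/11 + 1/171 + 1/58311

Greedy algorithm:
3/31: ceiling(31/3) = 11, use 1/11
2/341: ceiling(341/2) = 171, use 1/171
1/58311: ceiling(58311/1) = 58311, use 1/58311
Result: 3/31 = 1/11 + 1/171 + 1/58311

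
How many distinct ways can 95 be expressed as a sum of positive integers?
104651419

p(n) counts ways to write n as a sum of positive integers (order ignored).
Euler's pentagonal recurrence: p(k) = p(k-1) + p(k-2) - p(k-5) - p(k-7) + p(k-12) + p(k-15) - ... (offsets j(3j∓1)/2, signs ++--, p(0)=1, p(<0)=0).
DP table for k = 0..94: p(0)=1, p(1)=1, p(2)=2, p(3)=3, p(4)=5, p(5)=7, p(6)=11, p(7)=15, p(8)=22, p(9)=30, p(10)=42, p(11)=56, p(12)=77, p(13)=101, p(14)=135, p(15)=176, p(16)=231, p(17)=297, p(18)=385, p(19)=490, p(20)=627, p(21)=792, p(22)=1002, p(23)=1255, p(24)=1575, p(25)=1958, p(26)=2436, p(27)=3010, p(28)=3718, p(29)=4565, p(30)=5604, p(31)=6842, p(32)=8349, p(33)=10143, p(34)=12310, p(35)=14883, p(36)=17977, p(37)=21637, p(38)=26015, p(39)=31185, p(40)=37338, p(41)=44583, p(42)=53174, p(43)=63261, p(44)=75175, p(45)=89134, p(46)=105558, p(47)=124754, p(48)=147273, p(49)=173525, p(50)=204226, p(51)=239943, p(52)=281589, p(53)=329931, p(54)=386155, p(55)=451276, p(56)=526823, p(57)=614154, p(58)=715220, p(59)=831820, p(60)=966467, p(61)=1121505, p(62)=1300156, p(63)=1505499, p(64)=1741630, p(65)=2012558, p(66)=2323520, p(67)=2679689, p(68)=3087735, p(69)=3554345, p(70)=4087968, p(71)=4697205, p(72)=5392783, p(73)=6185689, p(74)=7089500, p(75)=8118264, p(76)=9289091, p(77)=10619863, p(78)=12132164, p(79)=13848650, p(80)=15796476, p(81)=18004327, p(82)=20506255, p(83)=23338469, p(84)=26543660, p(85)=30167357, p(86)=34262962, p(87)=38887673, p(88)=44108109, p(89)=49995925, p(90)=56634173, p(91)=64112359, p(92)=72533807, p(93)=82010177, p(94)=92669720.
Final step: p(95) = p(94) + p(93) - p(90) - p(88) + p(83) + p(80) - p(73) - p(69) + p(60) + p(55) - p(44) - p(38) + p(25) + p(18) - p(3)
= 92669720 + 82010177 - 56634173 - 44108109 + 23338469 + 15796476 - 6185689 - 3554345 + 966467 + 451276 - 75175 - 26015 + 1958 + 385 - 3
= 104651419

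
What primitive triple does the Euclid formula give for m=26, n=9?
(595, 468, 757)

Euclid's formula: a = m² - n², b = 2mn, c = m² + n²
m = 26, n = 9
a = 26² - 9² = 676 - 81 = 595
b = 2 × 26 × 9 = 468
c = 26² + 9² = 676 + 81 = 757
Verification: 595² + 468² = 354025 + 219024 = 573049 = 757² ✓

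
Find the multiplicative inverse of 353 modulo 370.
87

gcd(353, 370) = 1, so the inverse exists.
Extended Euclidean algorithm on (370, 353):
370 = 1 × 353 + 17  ⟹  17 = (1)·370 + (-1)·353
353 = 20 × 17 + 13  ⟹  13 = (-20)·370 + (21)·353
17 = 1 × 13 + 4  ⟹  4 = (21)·370 + (-22)·353
13 = 3 × 4 + 1  ⟹  1 = (-83)·370 + (87)·353
So (87)·353 ≡ 1 (mod 370), i.e. 353^(-1) ≡ 87 (mod 370).
Check: 353 × 87 = 30711 ≡ 1 (mod 370)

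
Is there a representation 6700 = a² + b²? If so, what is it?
Not possible

Factorization: 6700 = 2^2 × 5^2 × 67
By Fermat: n is sum of two squares iff every prime p ≡ 3 (mod 4) appears to even power.
Prime(s) ≡ 3 (mod 4) with odd exponent: [(67, 1)]
Therefore 6700 cannot be expressed as a² + b².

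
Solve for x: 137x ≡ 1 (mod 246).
167

gcd(137, 246) = 1, so the inverse exists.
Extended Euclidean algorithm on (246, 137):
246 = 1 × 137 + 109  ⟹  109 = (1)·246 + (-1)·137
137 = 1 × 109 + 28  ⟹  28 = (-1)·246 + (2)·137
109 = 3 × 28 + 25  ⟹  25 = (4)·246 + (-7)·137
28 = 1 × 25 + 3  ⟹  3 = (-5)·246 + (9)·137
25 = 8 × 3 + 1  ⟹  1 = (44)·246 + (-79)·137
So (-79)·137 ≡ 1 (mod 246), i.e. 137^(-1) ≡ -79 ≡ 167 (mod 246).
Check: 137 × 167 = 22879 ≡ 1 (mod 246)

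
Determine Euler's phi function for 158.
78

158 = 2 × 79
φ(n) = n × ∏(1 - 1/p) for each prime p dividing n
φ(158) = 158 × (1 - 1/2) × (1 - 1/79) = 78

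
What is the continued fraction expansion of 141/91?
[1; 1, 1, 4, 1, 1, 4]

Euclidean algorithm steps:
141 = 1 × 91 + 50
91 = 1 × 50 + 41
50 = 1 × 41 + 9
41 = 4 × 9 + 5
9 = 1 × 5 + 4
5 = 1 × 4 + 1
4 = 4 × 1 + 0
Continued fraction: [1; 1, 1, 4, 1, 1, 4]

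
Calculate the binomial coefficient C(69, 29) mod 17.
0

Using Lucas' theorem:
Write n=69 and k=29 in base 17:
n in base 17: [4, 1]
k in base 17: [1, 12]
C(69,29) mod 17 = ∏ C(n_i, k_i) mod 17
Digit binomials (mod 17): C(4,1) = 4; C(1,12) = 0 (k_i > n_i)
Product: 4 × 0 = 0 ≡ 0 (mod 17)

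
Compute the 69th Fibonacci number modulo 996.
386

Matrix identity: Q^n = [[F_(n+1), F_n], [F_n, F_(n-1)]] with Q = [[1,1],[1,0]].
n = 69 = 1000101₂. Square-and-multiply, entries mod 996:
Q^1 = [[1,1],[1,0]]
Q^2 = (Q^1)² = [[2,1],[1,1]]
Q^4 = (Q^2)² = [[5,3],[3,2]]
Q^8 = (Q^4)² = [[34,21],[21,13]]
Q^17 = (Q^8)²·Q = [[592,601],[601,987]]
Q^34 = (Q^17)² = [[521,787],[787,730]]
Q^69 = (Q^34)²·Q = [[875,386],[386,489]]
F_69 mod 996 = Q^69[0][1] = 386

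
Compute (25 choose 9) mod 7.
4

Using Lucas' theorem:
Write n=25 and k=9 in base 7:
n in base 7: [3, 4]
k in base 7: [1, 2]
C(25,9) mod 7 = ∏ C(n_i, k_i) mod 7
Digit binomials (mod 7): C(3,1) = 3; C(4,2) = 6
Product: 3 × 6 = 18 ≡ 4 (mod 7)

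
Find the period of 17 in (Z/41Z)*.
40

41 is prime, so ord(17) divides φ(41) = 40.
Divisors of 40: 1, 2, 4, 5, 8, 10, 20, 40.
Repeated squaring: 17^1 ≡ 17, 17^2 ≡ 2, 17^4 ≡ 4, 17^8 ≡ 16, 17^16 ≡ 10, 17^32 ≡ 18 (mod 41).
Test 17^d mod 41 for each divisor d in increasing order:
17^1 ≡ 17
17^2 ≡ 2
17^4 ≡ 4
17^5 = 17^4·17^1 ≡ 27
17^8 ≡ 16
17^10 = 17^8·17^2 ≡ 32
17^20 = 17^16·17^4 ≡ 40
17^40 = 17^32·17^8 ≡ 1  ← first divisor giving 1
The order is 40.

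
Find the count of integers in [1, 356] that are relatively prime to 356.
176

356 = 2^2 × 89
φ(n) = n × ∏(1 - 1/p) for each prime p dividing n
φ(356) = 356 × (1 - 1/2) × (1 - 1/89) = 176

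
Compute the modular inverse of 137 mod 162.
149

gcd(137, 162) = 1, so the inverse exists.
Extended Euclidean algorithm on (162, 137):
162 = 1 × 137 + 25  ⟹  25 = (1)·162 + (-1)·137
137 = 5 × 25 + 12  ⟹  12 = (-5)·162 + (6)·137
25 = 2 × 12 + 1  ⟹  1 = (11)·162 + (-13)·137
So (-13)·137 ≡ 1 (mod 162), i.e. 137^(-1) ≡ -13 ≡ 149 (mod 162).
Check: 137 × 149 = 20413 ≡ 1 (mod 162)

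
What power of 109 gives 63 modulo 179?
9

Baby-step giant-step with step n = ⌈√179⌉ = 14.
Baby steps 109^j mod 179 (j:value) for j=0..13: 0:1, 1:109, 2:67, 3:143, 4:14, 5:94, 6:43, 7:33, 8:17, 9:63, 10:65, 11:104, 12:59, 13:166.
h = 63 is already in the table at j=9, so x = 9.
Check: 109^9 ≡ 63 (mod 179).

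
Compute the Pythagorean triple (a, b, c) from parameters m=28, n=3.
(775, 168, 793)

Euclid's formula: a = m² - n², b = 2mn, c = m² + n²
m = 28, n = 3
a = 28² - 3² = 784 - 9 = 775
b = 2 × 28 × 3 = 168
c = 28² + 3² = 784 + 9 = 793
Verification: 775² + 168² = 600625 + 28224 = 628849 = 793² ✓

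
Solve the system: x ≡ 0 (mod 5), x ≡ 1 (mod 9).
10

Using Chinese Remainder Theorem:
M = 5 × 9 = 45
M1 = 9, M2 = 5
y1 = 9^(-1) mod 5 = 4
y2 = 5^(-1) mod 9 = 2
x = (0×9×4 + 1×5×2) mod 45 = 10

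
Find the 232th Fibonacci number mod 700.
259

Matrix identity: Q^n = [[F_(n+1), F_n], [F_n, F_(n-1)]] with Q = [[1,1],[1,0]].
n = 232 = 11101000₂. Square-and-multiply, entries mod 700:
Q^1 = [[1,1],[1,0]]
Q^3 = (Q^1)²·Q = [[3,2],[2,1]]
Q^7 = (Q^3)²·Q = [[21,13],[13,8]]
Q^14 = (Q^7)² = [[610,377],[377,233]]
Q^29 = (Q^14)²·Q = [[440,429],[429,11]]
Q^58 = (Q^29)² = [[341,279],[279,62]]
Q^116 = (Q^58)² = [[222,437],[437,485]]
Q^232 = (Q^116)² = [[153,259],[259,594]]
F_232 mod 700 = Q^232[0][1] = 259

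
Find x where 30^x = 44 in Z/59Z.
31

Baby-step giant-step with step n = ⌈√59⌉ = 8.
Baby steps 30^j mod 59 (j:value) for j=0..7: 0:1, 1:30, 2:15, 3:37, 4:48, 5:24, 6:12, 7:6.
Giant-step multiplier: 30^(-8) ≡ 30^(58-8) = 30^50 ≡ 20 (mod 59).
Giant steps γ_i = 44·20^i mod 59: γ_0=44, γ_1=54, γ_2=18, γ_3=6 (in table at j=7).
x = i·n + j = 3·8 + 7 = 31.
Check: 30^31 ≡ 44 (mod 59).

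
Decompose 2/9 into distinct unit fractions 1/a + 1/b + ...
1/5 + 1/45

Greedy algorithm:
2/9: ceiling(9/2) = 5, use 1/5
1/45: ceiling(45/1) = 45, use 1/45
Result: 2/9 = 1/5 + 1/45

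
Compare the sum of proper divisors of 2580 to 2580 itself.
abundant

Proper divisors of 2580: sum = 1 + 2 + 3 + 4 + 5 + 6 + 10 + 12 + ... + 516 + 645 + 860 + 1290 (23 divisors) = 4812
Since 4812 > 2580, 2580 is abundant.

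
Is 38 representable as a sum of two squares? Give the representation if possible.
Not possible

Factorization: 38 = 2 × 19
By Fermat: n is sum of two squares iff every prime p ≡ 3 (mod 4) appears to even power.
Prime(s) ≡ 3 (mod 4) with odd exponent: [(19, 1)]
Therefore 38 cannot be expressed as a² + b².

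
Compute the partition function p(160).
107438159466

p(n) counts ways to write n as a sum of positive integers (order ignored).
Euler's pentagonal recurrence: p(k) = p(k-1) + p(k-2) - p(k-5) - p(k-7) + p(k-12) + p(k-15) - ... (offsets j(3j∓1)/2, signs ++--, p(0)=1, p(<0)=0).
DP table for k = 0..159: p(0)=1, p(1)=1, p(2)=2, p(3)=3, p(4)=5, p(5)=7, p(6)=11, p(7)=15, p(8)=22, p(9)=30, p(10)=42, p(11)=56, p(12)=77, p(13)=101, p(14)=135, p(15)=176, p(16)=231, p(17)=297, p(18)=385, p(19)=490, p(20)=627, p(21)=792, p(22)=1002, p(23)=1255, p(24)=1575, p(25)=1958, p(26)=2436, p(27)=3010, p(28)=3718, p(29)=4565, p(30)=5604, p(31)=6842, p(32)=8349, p(33)=10143, p(34)=12310, p(35)=14883, p(36)=17977, p(37)=21637, p(38)=26015, p(39)=31185, p(40)=37338, p(41)=44583, p(42)=53174, p(43)=63261, p(44)=75175, p(45)=89134, p(46)=105558, p(47)=124754, p(48)=147273, p(49)=173525, p(50)=204226, p(51)=239943, p(52)=281589, p(53)=329931, p(54)=386155, p(55)=451276, p(56)=526823, p(57)=614154, p(58)=715220, p(59)=831820, p(60)=966467, p(61)=1121505, p(62)=1300156, p(63)=1505499, p(64)=1741630, p(65)=2012558, p(66)=2323520, p(67)=2679689, p(68)=3087735, p(69)=3554345, p(70)=4087968, p(71)=4697205, p(72)=5392783, p(73)=6185689, p(74)=7089500, p(75)=8118264, p(76)=9289091, p(77)=10619863, p(78)=12132164, p(79)=13848650, p(80)=15796476, p(81)=18004327, p(82)=20506255, p(83)=23338469, p(84)=26543660, p(85)=30167357, p(86)=34262962, p(87)=38887673, p(88)=44108109, p(89)=49995925, p(90)=56634173, p(91)=64112359, p(92)=72533807, p(93)=82010177, p(94)=92669720, p(95)=104651419, p(96)=118114304, p(97)=133230930, p(98)=150198136, p(99)=169229875, p(100)=190569292, p(101)=214481126, p(102)=241265379, p(103)=271248950, p(104)=304801365, p(105)=342325709, p(106)=384276336, p(107)=431149389, p(108)=483502844, p(109)=541946240, p(110)=607163746, p(111)=679903203, p(112)=761002156, p(113)=851376628, p(114)=952050665, p(115)=1064144451, p(116)=1188908248, p(117)=1327710076, p(118)=1482074143, p(119)=1653668665, p(120)=1844349560, p(121)=2056148051, p(122)=2291320912, p(123)=2552338241, p(124)=2841940500, p(125)=3163127352, p(126)=3519222692, p(127)=3913864295, p(128)=4351078600, p(129)=4835271870, p(130)=5371315400, p(131)=5964539504, p(132)=6620830889, p(133)=7346629512, p(134)=8149040695, p(135)=9035836076, p(136)=10015581680, p(137)=11097645016, p(138)=12292341831, p(139)=13610949895, p(140)=15065878135, p(141)=16670689208, p(142)=18440293320, p(143)=20390982757, p(144)=22540654445, p(145)=24908858009, p(146)=27517052599, p(147)=30388671978, p(148)=33549419497, p(149)=37027355200, p(150)=40853235313, p(151)=45060624582, p(152)=49686288421, p(153)=54770336324, p(154)=60356673280, p(155)=66493182097, p(156)=73232243759, p(157)=80630964769, p(158)=88751778802, p(159)=97662728555.
Final step: p(160) = p(159) + p(158) - p(155) - p(153) + p(148) + p(145) - p(138) - p(134) + p(125) + p(120) - p(109) - p(103) + p(90) + p(83) - p(68) - p(60) + p(43) + p(34) - p(15) - p(5)
= 97662728555 + 88751778802 - 66493182097 - 54770336324 + 33549419497 + 24908858009 - 12292341831 - 8149040695 + 3163127352 + 1844349560 - 541946240 - 271248950 + 56634173 + 23338469 - 3087735 - 966467 + 63261 + 12310 - 176 - 7
= 107438159466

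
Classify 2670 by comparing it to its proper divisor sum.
abundant

Proper divisors of 2670: sum = 1 + 2 + 3 + 5 + 6 + 10 + 15 + 30 + 89 + 178 + 267 + 445 + 534 + 890 + 1335 = 3810
Since 3810 > 2670, 2670 is abundant.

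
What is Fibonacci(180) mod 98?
52

Matrix identity: Q^n = [[F_(n+1), F_n], [F_n, F_(n-1)]] with Q = [[1,1],[1,0]].
n = 180 = 10110100₂. Square-and-multiply, entries mod 98:
Q^1 = [[1,1],[1,0]]
Q^2 = (Q^1)² = [[2,1],[1,1]]
Q^5 = (Q^2)²·Q = [[8,5],[5,3]]
Q^11 = (Q^5)²·Q = [[46,89],[89,55]]
Q^22 = (Q^11)² = [[41,71],[71,68]]
Q^45 = (Q^22)²·Q = [[55,58],[58,95]]
Q^90 = (Q^45)² = [[19,76],[76,41]]
Q^180 = (Q^90)² = [[61,52],[52,9]]
F_180 mod 98 = Q^180[0][1] = 52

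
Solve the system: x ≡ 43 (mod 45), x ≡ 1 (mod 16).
673

Using Chinese Remainder Theorem:
M = 45 × 16 = 720
M1 = 16, M2 = 45
y1 = 16^(-1) mod 45 = 31
y2 = 45^(-1) mod 16 = 5
x = (43×16×31 + 1×45×5) mod 720 = 673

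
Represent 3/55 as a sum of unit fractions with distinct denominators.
1/19 + 1/523 + 1/546535

Greedy algorithm:
3/55: ceiling(55/3) = 19, use 1/19
2/1045: ceiling(1045/2) = 523, use 1/523
1/546535: ceiling(546535/1) = 546535, use 1/546535
Result: 3/55 = 1/19 + 1/523 + 1/546535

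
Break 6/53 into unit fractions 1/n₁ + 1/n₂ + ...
1/9 + 1/477

Greedy algorithm:
6/53: ceiling(53/6) = 9, use 1/9
1/477: ceiling(477/1) = 477, use 1/477
Result: 6/53 = 1/9 + 1/477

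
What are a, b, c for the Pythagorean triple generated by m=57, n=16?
(2993, 1824, 3505)

Euclid's formula: a = m² - n², b = 2mn, c = m² + n²
m = 57, n = 16
a = 57² - 16² = 3249 - 256 = 2993
b = 2 × 57 × 16 = 1824
c = 57² + 16² = 3249 + 256 = 3505
Verification: 2993² + 1824² = 8958049 + 3326976 = 12285025 = 3505² ✓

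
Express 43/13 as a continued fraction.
[3; 3, 4]

Euclidean algorithm steps:
43 = 3 × 13 + 4
13 = 3 × 4 + 1
4 = 4 × 1 + 0
Continued fraction: [3; 3, 4]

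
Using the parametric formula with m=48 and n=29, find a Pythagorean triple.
(1463, 2784, 3145)

Euclid's formula: a = m² - n², b = 2mn, c = m² + n²
m = 48, n = 29
a = 48² - 29² = 2304 - 841 = 1463
b = 2 × 48 × 29 = 2784
c = 48² + 29² = 2304 + 841 = 3145
Verification: 1463² + 2784² = 2140369 + 7750656 = 9891025 = 3145² ✓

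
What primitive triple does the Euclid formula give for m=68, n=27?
(3895, 3672, 5353)

Euclid's formula: a = m² - n², b = 2mn, c = m² + n²
m = 68, n = 27
a = 68² - 27² = 4624 - 729 = 3895
b = 2 × 68 × 27 = 3672
c = 68² + 27² = 4624 + 729 = 5353
Verification: 3895² + 3672² = 15171025 + 13483584 = 28654609 = 5353² ✓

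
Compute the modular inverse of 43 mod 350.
57

gcd(43, 350) = 1, so the inverse exists.
Extended Euclidean algorithm on (350, 43):
350 = 8 × 43 + 6  ⟹  6 = (1)·350 + (-8)·43
43 = 7 × 6 + 1  ⟹  1 = (-7)·350 + (57)·43
So (57)·43 ≡ 1 (mod 350), i.e. 43^(-1) ≡ 57 (mod 350).
Check: 43 × 57 = 2451 ≡ 1 (mod 350)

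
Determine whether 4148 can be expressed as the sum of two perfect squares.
28² + 58² (a=28, b=58)

Factorization: 4148 = 2^2 × 17 × 61
By Fermat: n is sum of two squares iff every prime p ≡ 3 (mod 4) appears to even power.
All primes ≡ 3 (mod 4) appear to even power.
Search a = 0, 1, 2, … for 4148 - a² a perfect square: first hit at a = 28: 4148 - 784 = 3364 = 58².
4148 = 28² + 58² = 784 + 3364 ✓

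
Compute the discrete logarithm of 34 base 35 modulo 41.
39

Baby-step giant-step with step n = ⌈√41⌉ = 7.
Baby steps 35^j mod 41 (j:value) for j=0..6: 0:1, 1:35, 2:36, 3:30, 4:25, 5:14, 6:39.
Giant-step multiplier: 35^(-7) ≡ 35^(40-7) = 35^33 ≡ 24 (mod 41).
Giant steps γ_i = 34·24^i mod 41: γ_0=34, γ_1=37, γ_2=27, γ_3=33, γ_4=13, γ_5=25 (in table at j=4).
x = i·n + j = 5·7 + 4 = 39.
Check: 35^39 ≡ 34 (mod 41).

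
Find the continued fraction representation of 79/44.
[1; 1, 3, 1, 8]

Euclidean algorithm steps:
79 = 1 × 44 + 35
44 = 1 × 35 + 9
35 = 3 × 9 + 8
9 = 1 × 8 + 1
8 = 8 × 1 + 0
Continued fraction: [1; 1, 3, 1, 8]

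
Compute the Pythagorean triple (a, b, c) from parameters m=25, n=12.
(481, 600, 769)

Euclid's formula: a = m² - n², b = 2mn, c = m² + n²
m = 25, n = 12
a = 25² - 12² = 625 - 144 = 481
b = 2 × 25 × 12 = 600
c = 25² + 12² = 625 + 144 = 769
Verification: 481² + 600² = 231361 + 360000 = 591361 = 769² ✓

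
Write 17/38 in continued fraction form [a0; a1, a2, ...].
[0; 2, 4, 4]

Euclidean algorithm steps:
17 = 0 × 38 + 17
38 = 2 × 17 + 4
17 = 4 × 4 + 1
4 = 4 × 1 + 0
Continued fraction: [0; 2, 4, 4]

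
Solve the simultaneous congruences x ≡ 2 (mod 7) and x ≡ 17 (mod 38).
93

Using Chinese Remainder Theorem:
M = 7 × 38 = 266
M1 = 38, M2 = 7
y1 = 38^(-1) mod 7 = 5
y2 = 7^(-1) mod 38 = 11
x = (2×38×5 + 17×7×11) mod 266 = 93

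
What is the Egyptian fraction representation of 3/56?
1/19 + 1/1064

Greedy algorithm:
3/56: ceiling(56/3) = 19, use 1/19
1/1064: ceiling(1064/1) = 1064, use 1/1064
Result: 3/56 = 1/19 + 1/1064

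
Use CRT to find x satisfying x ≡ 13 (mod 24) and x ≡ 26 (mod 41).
805

Using Chinese Remainder Theorem:
M = 24 × 41 = 984
M1 = 41, M2 = 24
y1 = 41^(-1) mod 24 = 17
y2 = 24^(-1) mod 41 = 12
x = (13×41×17 + 26×24×12) mod 984 = 805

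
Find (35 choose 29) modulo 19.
9

Using Lucas' theorem:
Write n=35 and k=29 in base 19:
n in base 19: [1, 16]
k in base 19: [1, 10]
C(35,29) mod 19 = ∏ C(n_i, k_i) mod 19
Digit binomials (mod 19): C(1,1) = 1; C(16,10) = 8008 ≡ 9
Product: 1 × 9 = 9 ≡ 9 (mod 19)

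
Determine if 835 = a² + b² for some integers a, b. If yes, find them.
Not possible

Factorization: 835 = 5 × 167
By Fermat: n is sum of two squares iff every prime p ≡ 3 (mod 4) appears to even power.
Prime(s) ≡ 3 (mod 4) with odd exponent: [(167, 1)]
Therefore 835 cannot be expressed as a² + b².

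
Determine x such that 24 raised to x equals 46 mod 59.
20

Baby-step giant-step with step n = ⌈√59⌉ = 8.
Baby steps 24^j mod 59 (j:value) for j=0..7: 0:1, 1:24, 2:45, 3:18, 4:19, 5:43, 6:29, 7:47.
Giant-step multiplier: 24^(-8) ≡ 24^(58-8) = 24^50 ≡ 17 (mod 59).
Giant steps γ_i = 46·17^i mod 59: γ_0=46, γ_1=15, γ_2=19 (in table at j=4).
x = i·n + j = 2·8 + 4 = 20.
Check: 24^20 ≡ 46 (mod 59).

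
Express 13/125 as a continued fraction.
[0; 9, 1, 1, 1, 1, 2]

Euclidean algorithm steps:
13 = 0 × 125 + 13
125 = 9 × 13 + 8
13 = 1 × 8 + 5
8 = 1 × 5 + 3
5 = 1 × 3 + 2
3 = 1 × 2 + 1
2 = 2 × 1 + 0
Continued fraction: [0; 9, 1, 1, 1, 1, 2]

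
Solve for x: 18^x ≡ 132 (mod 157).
100

Baby-step giant-step with step n = ⌈√157⌉ = 13.
Baby steps 18^j mod 157 (j:value) for j=0..12: 0:1, 1:18, 2:10, 3:23, 4:100, 5:73, 6:58, 7:102, 8:109, 9:78, 10:148, 11:152, 12:67.
Giant-step multiplier: 18^(-13) ≡ 18^(156-13) = 18^143 ≡ 135 (mod 157).
Giant steps γ_i = 132·135^i mod 157: γ_0=132, γ_1=79, γ_2=146, γ_3=85, γ_4=14, γ_5=6, γ_6=25, γ_7=78 (in table at j=9).
x = i·n + j = 7·13 + 9 = 100.
Check: 18^100 ≡ 132 (mod 157).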